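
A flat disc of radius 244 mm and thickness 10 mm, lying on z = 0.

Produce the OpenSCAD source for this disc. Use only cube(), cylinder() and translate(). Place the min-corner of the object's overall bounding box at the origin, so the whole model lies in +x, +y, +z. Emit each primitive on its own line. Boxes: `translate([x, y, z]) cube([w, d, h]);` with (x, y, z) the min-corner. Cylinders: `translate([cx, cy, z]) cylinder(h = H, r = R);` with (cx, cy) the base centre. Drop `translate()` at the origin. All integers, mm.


translate([244, 244, 0]) cylinder(h = 10, r = 244);


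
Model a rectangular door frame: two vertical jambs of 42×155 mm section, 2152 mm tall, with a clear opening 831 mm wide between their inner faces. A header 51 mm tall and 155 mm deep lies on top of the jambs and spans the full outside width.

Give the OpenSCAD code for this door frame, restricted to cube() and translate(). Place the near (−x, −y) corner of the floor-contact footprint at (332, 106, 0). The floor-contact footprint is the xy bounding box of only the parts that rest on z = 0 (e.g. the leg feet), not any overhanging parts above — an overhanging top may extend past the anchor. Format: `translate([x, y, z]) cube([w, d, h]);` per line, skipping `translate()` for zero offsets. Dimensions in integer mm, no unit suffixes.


translate([332, 106, 0]) cube([42, 155, 2152]);
translate([1205, 106, 0]) cube([42, 155, 2152]);
translate([332, 106, 2152]) cube([915, 155, 51]);


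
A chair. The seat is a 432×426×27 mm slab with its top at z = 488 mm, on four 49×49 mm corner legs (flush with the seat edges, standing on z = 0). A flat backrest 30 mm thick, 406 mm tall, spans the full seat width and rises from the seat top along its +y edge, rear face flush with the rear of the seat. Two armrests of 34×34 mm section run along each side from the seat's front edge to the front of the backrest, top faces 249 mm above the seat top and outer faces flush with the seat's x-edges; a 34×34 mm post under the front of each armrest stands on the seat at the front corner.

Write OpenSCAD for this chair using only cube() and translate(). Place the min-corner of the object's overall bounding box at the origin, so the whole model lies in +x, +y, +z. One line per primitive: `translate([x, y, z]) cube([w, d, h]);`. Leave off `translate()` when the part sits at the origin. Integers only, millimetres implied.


translate([0, 0, 461]) cube([432, 426, 27]);
cube([49, 49, 461]);
translate([383, 0, 0]) cube([49, 49, 461]);
translate([0, 377, 0]) cube([49, 49, 461]);
translate([383, 377, 0]) cube([49, 49, 461]);
translate([0, 396, 488]) cube([432, 30, 406]);
translate([0, 0, 703]) cube([34, 396, 34]);
translate([398, 0, 703]) cube([34, 396, 34]);
translate([0, 0, 488]) cube([34, 34, 215]);
translate([398, 0, 488]) cube([34, 34, 215]);


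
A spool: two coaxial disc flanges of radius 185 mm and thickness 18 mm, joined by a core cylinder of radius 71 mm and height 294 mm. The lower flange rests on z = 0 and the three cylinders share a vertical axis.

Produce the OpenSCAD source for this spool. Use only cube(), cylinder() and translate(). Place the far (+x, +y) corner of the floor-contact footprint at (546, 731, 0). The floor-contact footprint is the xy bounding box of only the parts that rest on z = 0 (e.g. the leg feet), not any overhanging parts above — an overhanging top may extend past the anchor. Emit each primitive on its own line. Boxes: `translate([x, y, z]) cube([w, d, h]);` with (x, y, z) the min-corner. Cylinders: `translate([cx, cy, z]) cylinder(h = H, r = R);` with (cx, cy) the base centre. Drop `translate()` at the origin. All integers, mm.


translate([361, 546, 0]) cylinder(h = 18, r = 185);
translate([361, 546, 18]) cylinder(h = 294, r = 71);
translate([361, 546, 312]) cylinder(h = 18, r = 185);


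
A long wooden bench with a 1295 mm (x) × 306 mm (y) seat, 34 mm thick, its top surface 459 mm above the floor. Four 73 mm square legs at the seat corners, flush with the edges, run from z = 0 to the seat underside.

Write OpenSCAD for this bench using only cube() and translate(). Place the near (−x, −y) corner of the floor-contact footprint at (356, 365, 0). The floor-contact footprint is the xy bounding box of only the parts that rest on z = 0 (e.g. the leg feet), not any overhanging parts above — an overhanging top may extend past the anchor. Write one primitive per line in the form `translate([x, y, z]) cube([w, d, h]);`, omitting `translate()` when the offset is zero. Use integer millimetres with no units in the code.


// leg_h = 459 − 34 = 425
translate([356, 365, 425]) cube([1295, 306, 34]);
translate([356, 365, 0]) cube([73, 73, 425]);
translate([356, 598, 0]) cube([73, 73, 425]);
translate([1578, 365, 0]) cube([73, 73, 425]);
translate([1578, 598, 0]) cube([73, 73, 425]);


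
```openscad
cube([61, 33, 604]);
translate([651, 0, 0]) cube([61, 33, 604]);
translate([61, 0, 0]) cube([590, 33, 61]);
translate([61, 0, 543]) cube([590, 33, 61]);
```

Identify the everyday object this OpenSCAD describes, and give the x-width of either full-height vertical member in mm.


A picture frame. The border width is 61 mm.

Four thin pieces enclosing a rectangular opening — a picture frame. The two full-height stiles are 604 mm tall; the top rail sits at z = 543 and is 61 mm tall, so the border above the opening is 604 − 543 = 61 mm, matching the stile x-width.


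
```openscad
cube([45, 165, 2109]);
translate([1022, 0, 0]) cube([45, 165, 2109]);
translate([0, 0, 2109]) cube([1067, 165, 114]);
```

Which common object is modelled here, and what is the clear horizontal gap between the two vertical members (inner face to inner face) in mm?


A door frame. The clear opening width is 977 mm.

Two 2109 mm tall posts with a header on top — a door frame. The left jamb is 45 mm wide at x = 0; the right jamb starts at x = 1022. The clear opening is 1022 − 45 = 977 mm.


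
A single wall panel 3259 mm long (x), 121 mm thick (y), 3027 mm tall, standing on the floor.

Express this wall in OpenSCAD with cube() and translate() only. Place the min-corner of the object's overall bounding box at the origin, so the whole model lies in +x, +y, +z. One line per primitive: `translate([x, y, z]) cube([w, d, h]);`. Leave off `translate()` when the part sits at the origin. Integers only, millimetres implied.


cube([3259, 121, 3027]);


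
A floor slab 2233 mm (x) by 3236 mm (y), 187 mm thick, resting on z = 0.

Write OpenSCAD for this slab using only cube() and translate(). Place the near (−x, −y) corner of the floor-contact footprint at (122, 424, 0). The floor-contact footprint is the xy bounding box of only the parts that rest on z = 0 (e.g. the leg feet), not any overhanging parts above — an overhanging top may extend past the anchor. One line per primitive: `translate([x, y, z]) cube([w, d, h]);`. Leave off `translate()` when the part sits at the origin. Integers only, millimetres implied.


translate([122, 424, 0]) cube([2233, 3236, 187]);


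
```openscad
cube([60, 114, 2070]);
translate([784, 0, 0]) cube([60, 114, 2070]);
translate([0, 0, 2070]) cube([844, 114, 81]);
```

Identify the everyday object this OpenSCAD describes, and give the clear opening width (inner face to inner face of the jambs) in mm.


A door frame. The clear opening width is 724 mm.

Two 2070 mm tall posts with a header on top — a door frame. The left jamb is 60 mm wide at x = 0; the right jamb starts at x = 784. The clear opening is 784 − 60 = 724 mm.


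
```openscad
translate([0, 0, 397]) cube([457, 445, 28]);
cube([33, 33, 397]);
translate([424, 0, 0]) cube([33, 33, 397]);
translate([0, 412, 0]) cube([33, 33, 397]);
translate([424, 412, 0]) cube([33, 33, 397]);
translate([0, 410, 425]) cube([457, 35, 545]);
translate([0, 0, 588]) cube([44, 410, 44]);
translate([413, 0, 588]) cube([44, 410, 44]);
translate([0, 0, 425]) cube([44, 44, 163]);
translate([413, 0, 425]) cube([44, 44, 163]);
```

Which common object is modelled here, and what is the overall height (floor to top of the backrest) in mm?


A chair. The overall height is 970 mm.

A slab on four corner posts with a tall panel at the back — a chair. The seat slab sits at z = 397 with thickness 28, and the 545 mm backrest starts at the seat top, so the overall height is 397 + 28 + 545 = 970 mm.


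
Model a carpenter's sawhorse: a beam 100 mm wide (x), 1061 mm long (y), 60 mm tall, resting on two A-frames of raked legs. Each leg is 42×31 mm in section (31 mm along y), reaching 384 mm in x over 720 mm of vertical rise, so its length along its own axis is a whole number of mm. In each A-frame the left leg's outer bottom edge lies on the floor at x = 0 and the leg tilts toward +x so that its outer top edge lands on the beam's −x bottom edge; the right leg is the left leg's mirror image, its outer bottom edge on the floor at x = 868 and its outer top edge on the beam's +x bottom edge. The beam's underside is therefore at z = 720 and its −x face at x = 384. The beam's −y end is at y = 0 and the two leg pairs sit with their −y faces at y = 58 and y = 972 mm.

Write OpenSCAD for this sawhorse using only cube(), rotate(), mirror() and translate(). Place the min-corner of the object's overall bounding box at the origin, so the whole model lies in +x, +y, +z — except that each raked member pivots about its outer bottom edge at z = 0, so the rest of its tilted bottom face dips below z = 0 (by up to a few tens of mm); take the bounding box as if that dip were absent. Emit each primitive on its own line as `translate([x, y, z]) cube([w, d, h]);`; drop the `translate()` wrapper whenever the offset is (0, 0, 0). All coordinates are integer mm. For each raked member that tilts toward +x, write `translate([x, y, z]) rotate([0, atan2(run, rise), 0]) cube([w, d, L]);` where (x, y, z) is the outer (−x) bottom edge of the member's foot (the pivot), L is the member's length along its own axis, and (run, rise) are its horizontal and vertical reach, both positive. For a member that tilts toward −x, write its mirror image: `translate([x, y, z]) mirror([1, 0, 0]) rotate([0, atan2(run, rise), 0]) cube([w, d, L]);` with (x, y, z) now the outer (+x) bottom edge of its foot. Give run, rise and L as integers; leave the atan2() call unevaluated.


translate([384, 0, 720]) cube([100, 1061, 60]);
translate([0, 58, 0]) rotate([0, atan2(384, 720), 0]) cube([42, 31, 816]);
translate([868, 58, 0]) mirror([1, 0, 0]) rotate([0, atan2(384, 720), 0]) cube([42, 31, 816]);
translate([0, 972, 0]) rotate([0, atan2(384, 720), 0]) cube([42, 31, 816]);
translate([868, 972, 0]) mirror([1, 0, 0]) rotate([0, atan2(384, 720), 0]) cube([42, 31, 816]);


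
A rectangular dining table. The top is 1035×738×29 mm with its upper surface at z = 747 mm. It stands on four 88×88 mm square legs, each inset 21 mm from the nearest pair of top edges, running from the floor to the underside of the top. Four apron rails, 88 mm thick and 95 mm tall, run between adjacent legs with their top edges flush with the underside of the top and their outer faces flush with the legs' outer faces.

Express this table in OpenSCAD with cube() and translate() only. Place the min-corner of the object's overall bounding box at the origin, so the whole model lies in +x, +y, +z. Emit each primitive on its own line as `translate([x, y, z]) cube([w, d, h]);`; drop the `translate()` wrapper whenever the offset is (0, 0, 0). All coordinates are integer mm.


translate([0, 0, 718]) cube([1035, 738, 29]);
translate([21, 21, 0]) cube([88, 88, 718]);
translate([926, 21, 0]) cube([88, 88, 718]);
translate([21, 629, 0]) cube([88, 88, 718]);
translate([926, 629, 0]) cube([88, 88, 718]);
translate([109, 21, 623]) cube([817, 88, 95]);
translate([109, 629, 623]) cube([817, 88, 95]);
translate([21, 109, 623]) cube([88, 520, 95]);
translate([926, 109, 623]) cube([88, 520, 95]);


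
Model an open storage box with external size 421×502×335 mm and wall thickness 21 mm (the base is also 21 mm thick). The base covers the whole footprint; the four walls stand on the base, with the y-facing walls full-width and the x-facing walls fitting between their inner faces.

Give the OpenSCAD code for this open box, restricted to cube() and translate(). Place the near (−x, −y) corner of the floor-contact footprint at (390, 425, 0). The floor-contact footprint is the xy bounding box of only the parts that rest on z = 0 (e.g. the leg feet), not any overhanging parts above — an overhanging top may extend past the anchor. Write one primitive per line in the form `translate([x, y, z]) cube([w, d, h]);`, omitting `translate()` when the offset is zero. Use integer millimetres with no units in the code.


translate([390, 425, 0]) cube([421, 502, 21]);
translate([390, 425, 21]) cube([421, 21, 314]);
translate([390, 906, 21]) cube([421, 21, 314]);
translate([390, 446, 21]) cube([21, 460, 314]);
translate([790, 446, 21]) cube([21, 460, 314]);


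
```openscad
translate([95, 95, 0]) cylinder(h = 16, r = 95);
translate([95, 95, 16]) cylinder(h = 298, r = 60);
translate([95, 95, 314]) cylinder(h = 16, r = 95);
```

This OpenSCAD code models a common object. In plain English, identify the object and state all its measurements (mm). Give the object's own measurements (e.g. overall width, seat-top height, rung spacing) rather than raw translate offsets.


A spool: two coaxial disc flanges of radius 95 mm and thickness 16 mm, joined by a core cylinder of radius 60 mm and height 298 mm. The lower flange rests on z = 0 and the three cylinders share a vertical axis.


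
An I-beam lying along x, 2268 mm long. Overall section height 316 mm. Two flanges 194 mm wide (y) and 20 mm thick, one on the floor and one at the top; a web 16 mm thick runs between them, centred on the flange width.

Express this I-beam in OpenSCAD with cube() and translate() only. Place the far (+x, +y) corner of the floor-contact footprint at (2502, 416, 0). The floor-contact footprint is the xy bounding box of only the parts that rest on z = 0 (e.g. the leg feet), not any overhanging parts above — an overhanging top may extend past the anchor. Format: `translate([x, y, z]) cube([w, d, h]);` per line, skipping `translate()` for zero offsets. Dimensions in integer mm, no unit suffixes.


translate([234, 222, 0]) cube([2268, 194, 20]);
translate([234, 311, 20]) cube([2268, 16, 276]);
translate([234, 222, 296]) cube([2268, 194, 20]);


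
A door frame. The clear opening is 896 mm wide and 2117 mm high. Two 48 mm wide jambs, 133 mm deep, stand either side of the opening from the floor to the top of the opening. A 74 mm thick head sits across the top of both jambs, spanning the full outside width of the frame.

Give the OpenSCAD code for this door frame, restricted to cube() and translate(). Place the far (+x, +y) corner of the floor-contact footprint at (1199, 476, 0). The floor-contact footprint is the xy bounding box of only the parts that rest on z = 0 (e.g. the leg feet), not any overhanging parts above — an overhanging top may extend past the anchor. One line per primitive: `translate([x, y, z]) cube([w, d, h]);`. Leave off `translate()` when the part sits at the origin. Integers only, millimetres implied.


translate([207, 343, 0]) cube([48, 133, 2117]);
translate([1151, 343, 0]) cube([48, 133, 2117]);
translate([207, 343, 2117]) cube([992, 133, 74]);


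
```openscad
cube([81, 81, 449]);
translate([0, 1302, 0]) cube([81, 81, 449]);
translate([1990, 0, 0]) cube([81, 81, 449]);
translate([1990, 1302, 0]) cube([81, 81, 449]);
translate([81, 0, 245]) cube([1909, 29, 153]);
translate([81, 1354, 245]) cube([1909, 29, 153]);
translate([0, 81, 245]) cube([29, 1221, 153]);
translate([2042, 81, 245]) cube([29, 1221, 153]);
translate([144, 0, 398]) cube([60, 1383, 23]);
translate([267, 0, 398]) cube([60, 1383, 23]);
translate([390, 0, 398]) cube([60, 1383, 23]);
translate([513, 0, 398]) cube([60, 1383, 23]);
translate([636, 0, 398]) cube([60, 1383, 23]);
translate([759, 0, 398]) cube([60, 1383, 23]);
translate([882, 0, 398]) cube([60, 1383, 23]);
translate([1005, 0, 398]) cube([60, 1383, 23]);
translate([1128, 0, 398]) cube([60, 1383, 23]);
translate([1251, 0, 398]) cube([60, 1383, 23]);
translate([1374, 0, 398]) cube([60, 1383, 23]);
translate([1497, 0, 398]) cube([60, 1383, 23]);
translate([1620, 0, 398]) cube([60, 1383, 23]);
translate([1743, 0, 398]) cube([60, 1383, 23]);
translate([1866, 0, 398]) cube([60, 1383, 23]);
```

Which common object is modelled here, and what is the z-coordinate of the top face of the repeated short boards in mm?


A bed frame. The slat-top height is 421 mm.

Four posts, four rails, and a row of slats — a bed frame. Slats sit on the rails at z = 245 + 153 = 398; with slat thickness 23, the top is 421 mm.


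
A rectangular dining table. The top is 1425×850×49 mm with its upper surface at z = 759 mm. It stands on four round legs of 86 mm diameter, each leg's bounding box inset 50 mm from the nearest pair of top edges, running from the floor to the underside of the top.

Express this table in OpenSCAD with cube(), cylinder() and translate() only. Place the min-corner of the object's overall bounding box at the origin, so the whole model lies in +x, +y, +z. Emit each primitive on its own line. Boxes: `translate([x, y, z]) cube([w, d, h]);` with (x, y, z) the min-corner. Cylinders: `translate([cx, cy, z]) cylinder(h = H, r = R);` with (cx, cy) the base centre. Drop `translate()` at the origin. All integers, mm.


// leg_h = 759 - 49 = 710
translate([0, 0, 710]) cube([1425, 850, 49]);
translate([93, 93, 0]) cylinder(h = 710, r = 43);
translate([1332, 93, 0]) cylinder(h = 710, r = 43);
translate([93, 757, 0]) cylinder(h = 710, r = 43);
translate([1332, 757, 0]) cylinder(h = 710, r = 43);


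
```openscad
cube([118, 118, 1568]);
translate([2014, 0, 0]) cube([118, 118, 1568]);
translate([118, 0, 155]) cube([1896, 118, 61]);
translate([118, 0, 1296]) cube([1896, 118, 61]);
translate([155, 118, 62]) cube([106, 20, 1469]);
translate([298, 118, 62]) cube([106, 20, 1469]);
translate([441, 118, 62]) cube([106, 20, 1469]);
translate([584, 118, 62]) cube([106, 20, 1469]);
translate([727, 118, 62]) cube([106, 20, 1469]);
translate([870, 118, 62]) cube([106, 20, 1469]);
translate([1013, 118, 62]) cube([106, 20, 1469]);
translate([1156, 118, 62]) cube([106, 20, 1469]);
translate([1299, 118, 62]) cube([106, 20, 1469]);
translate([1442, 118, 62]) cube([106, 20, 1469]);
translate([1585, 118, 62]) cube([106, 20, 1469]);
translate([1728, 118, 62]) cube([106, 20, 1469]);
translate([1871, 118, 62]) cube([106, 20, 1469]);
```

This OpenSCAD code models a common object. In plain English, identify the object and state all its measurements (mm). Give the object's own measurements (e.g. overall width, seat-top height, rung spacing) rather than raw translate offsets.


A fence section. Two 118×118 mm posts, 1568 mm tall, stand on the floor with a clear span of 1896 mm between their inner faces. Two horizontal rails of 118×61 mm section span the gap between the posts with their undersides at z = 155 mm and z = 1296 mm, flush with the posts' −y face. 13 pickets, each 106 mm wide, 20 mm thick and 1469 mm tall, are fixed to the +y face of the rails with their bottoms at z = 62 mm, spaced across the span with a 37 mm gap after the −x post and between neighbouring pickets and before the +x post.


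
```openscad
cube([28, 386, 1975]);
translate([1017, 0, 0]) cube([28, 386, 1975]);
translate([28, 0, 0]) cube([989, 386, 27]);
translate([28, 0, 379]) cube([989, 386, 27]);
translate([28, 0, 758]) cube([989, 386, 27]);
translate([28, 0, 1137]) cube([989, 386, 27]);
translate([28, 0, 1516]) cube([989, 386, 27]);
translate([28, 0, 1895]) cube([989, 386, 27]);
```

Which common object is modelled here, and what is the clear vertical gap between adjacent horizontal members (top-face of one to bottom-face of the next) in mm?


A bookshelf. The clear shelf gap is 352 mm.

Two tall side panels with 6 horizontal boards between them — a bookshelf. The first two shelf undersides are at z = 0 and z = 379; with shelf thickness 27, the clear gap is 379 − 0 − 27 = 352 mm.


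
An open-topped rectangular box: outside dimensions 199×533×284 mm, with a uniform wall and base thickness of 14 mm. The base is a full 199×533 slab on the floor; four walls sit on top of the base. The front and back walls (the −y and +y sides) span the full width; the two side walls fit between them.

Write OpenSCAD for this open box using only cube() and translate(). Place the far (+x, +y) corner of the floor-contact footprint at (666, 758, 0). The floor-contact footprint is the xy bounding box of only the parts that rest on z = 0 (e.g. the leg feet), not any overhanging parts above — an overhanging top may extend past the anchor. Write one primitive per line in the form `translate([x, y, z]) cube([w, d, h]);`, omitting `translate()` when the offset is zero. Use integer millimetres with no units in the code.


translate([467, 225, 0]) cube([199, 533, 14]);
translate([467, 225, 14]) cube([199, 14, 270]);
translate([467, 744, 14]) cube([199, 14, 270]);
translate([467, 239, 14]) cube([14, 505, 270]);
translate([652, 239, 14]) cube([14, 505, 270]);


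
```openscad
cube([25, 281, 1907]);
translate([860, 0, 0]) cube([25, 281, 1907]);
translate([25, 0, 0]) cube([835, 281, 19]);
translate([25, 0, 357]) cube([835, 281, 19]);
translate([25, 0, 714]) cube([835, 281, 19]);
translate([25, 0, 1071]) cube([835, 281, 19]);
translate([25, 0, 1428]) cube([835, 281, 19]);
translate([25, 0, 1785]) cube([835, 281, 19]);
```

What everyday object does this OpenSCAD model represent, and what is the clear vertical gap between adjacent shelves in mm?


A bookshelf. The clear shelf gap is 338 mm.

Two tall side panels with 6 horizontal boards between them — a bookshelf. The first two shelf undersides are at z = 0 and z = 357; with shelf thickness 19, the clear gap is 357 − 0 − 19 = 338 mm.


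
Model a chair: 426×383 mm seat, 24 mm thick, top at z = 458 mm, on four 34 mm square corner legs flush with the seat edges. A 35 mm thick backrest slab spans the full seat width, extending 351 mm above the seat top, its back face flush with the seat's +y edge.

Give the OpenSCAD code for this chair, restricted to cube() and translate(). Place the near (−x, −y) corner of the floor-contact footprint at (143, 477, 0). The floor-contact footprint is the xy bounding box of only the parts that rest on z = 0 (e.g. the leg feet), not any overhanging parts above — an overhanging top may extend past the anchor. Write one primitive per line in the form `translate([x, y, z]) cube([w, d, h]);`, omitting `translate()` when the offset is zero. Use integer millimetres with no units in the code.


translate([143, 477, 434]) cube([426, 383, 24]);
translate([143, 477, 0]) cube([34, 34, 434]);
translate([535, 477, 0]) cube([34, 34, 434]);
translate([143, 826, 0]) cube([34, 34, 434]);
translate([535, 826, 0]) cube([34, 34, 434]);
translate([143, 825, 458]) cube([426, 35, 351]);


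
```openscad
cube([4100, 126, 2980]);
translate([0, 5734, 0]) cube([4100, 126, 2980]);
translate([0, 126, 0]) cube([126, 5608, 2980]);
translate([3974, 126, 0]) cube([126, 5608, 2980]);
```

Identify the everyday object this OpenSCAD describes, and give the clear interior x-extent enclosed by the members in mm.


A house (or room) frame. The interior width is 3848 mm.

Four 2980 mm walls enclosing a rectangle with no floor or roof — a room or house frame. Outside width is 4100 mm and wall thickness is 126 mm, so the interior width is 4100 − 2 × 126 = 3848 mm.


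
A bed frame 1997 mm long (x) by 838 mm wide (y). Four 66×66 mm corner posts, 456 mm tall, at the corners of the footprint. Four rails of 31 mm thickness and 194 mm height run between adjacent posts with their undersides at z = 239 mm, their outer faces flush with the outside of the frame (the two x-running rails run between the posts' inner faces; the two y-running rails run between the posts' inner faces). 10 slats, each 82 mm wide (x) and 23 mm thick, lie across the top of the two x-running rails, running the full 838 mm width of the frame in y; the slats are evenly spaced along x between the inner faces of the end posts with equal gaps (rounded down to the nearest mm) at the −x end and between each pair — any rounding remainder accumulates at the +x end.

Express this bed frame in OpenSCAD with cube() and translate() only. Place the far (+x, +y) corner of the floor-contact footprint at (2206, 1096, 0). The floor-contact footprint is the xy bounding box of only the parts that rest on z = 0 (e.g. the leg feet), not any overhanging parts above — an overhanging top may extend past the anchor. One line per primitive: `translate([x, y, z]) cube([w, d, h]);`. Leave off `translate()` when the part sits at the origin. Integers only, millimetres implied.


// slat z = rail_z + rail_h = 239 + 194 = 433
// slat gap = ⌊(1865 − 10·82) / 11⌋ = 95
translate([209, 258, 0]) cube([66, 66, 456]);
translate([209, 1030, 0]) cube([66, 66, 456]);
translate([2140, 258, 0]) cube([66, 66, 456]);
translate([2140, 1030, 0]) cube([66, 66, 456]);
translate([275, 258, 239]) cube([1865, 31, 194]);
translate([275, 1065, 239]) cube([1865, 31, 194]);
translate([209, 324, 239]) cube([31, 706, 194]);
translate([2175, 324, 239]) cube([31, 706, 194]);
translate([370, 258, 433]) cube([82, 838, 23]);
translate([547, 258, 433]) cube([82, 838, 23]);
translate([724, 258, 433]) cube([82, 838, 23]);
translate([901, 258, 433]) cube([82, 838, 23]);
translate([1078, 258, 433]) cube([82, 838, 23]);
translate([1255, 258, 433]) cube([82, 838, 23]);
translate([1432, 258, 433]) cube([82, 838, 23]);
translate([1609, 258, 433]) cube([82, 838, 23]);
translate([1786, 258, 433]) cube([82, 838, 23]);
translate([1963, 258, 433]) cube([82, 838, 23]);


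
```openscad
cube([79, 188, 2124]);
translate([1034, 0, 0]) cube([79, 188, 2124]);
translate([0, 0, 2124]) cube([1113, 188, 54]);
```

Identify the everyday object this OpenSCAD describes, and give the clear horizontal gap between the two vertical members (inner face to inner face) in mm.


A door frame. The clear opening width is 955 mm.

Two 2124 mm tall posts with a header on top — a door frame. The left jamb is 79 mm wide at x = 0; the right jamb starts at x = 1034. The clear opening is 1034 − 79 = 955 mm.


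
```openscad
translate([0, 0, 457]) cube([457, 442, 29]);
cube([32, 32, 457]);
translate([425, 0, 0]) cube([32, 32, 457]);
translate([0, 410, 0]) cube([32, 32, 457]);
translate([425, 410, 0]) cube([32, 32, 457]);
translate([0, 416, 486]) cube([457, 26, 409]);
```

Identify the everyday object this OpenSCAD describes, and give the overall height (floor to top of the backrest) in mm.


A chair. The overall height is 895 mm.

A slab on four corner posts with a tall panel at the back — a chair. The seat slab sits at z = 457 with thickness 29, and the 409 mm backrest starts at the seat top, so the overall height is 457 + 29 + 409 = 895 mm.


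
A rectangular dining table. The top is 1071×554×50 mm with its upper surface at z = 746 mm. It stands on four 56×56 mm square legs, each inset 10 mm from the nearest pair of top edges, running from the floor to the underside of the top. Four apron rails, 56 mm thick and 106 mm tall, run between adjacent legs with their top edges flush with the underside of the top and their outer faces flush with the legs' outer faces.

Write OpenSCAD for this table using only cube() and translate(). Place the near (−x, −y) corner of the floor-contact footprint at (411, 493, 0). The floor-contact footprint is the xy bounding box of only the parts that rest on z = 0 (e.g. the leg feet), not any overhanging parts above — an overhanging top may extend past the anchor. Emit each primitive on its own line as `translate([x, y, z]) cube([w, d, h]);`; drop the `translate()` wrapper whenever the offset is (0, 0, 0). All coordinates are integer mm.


// leg_h = 746 - 50 = 696
// apron z = 696 - 106 = 590
translate([401, 483, 696]) cube([1071, 554, 50]);
translate([411, 493, 0]) cube([56, 56, 696]);
translate([1406, 493, 0]) cube([56, 56, 696]);
translate([411, 971, 0]) cube([56, 56, 696]);
translate([1406, 971, 0]) cube([56, 56, 696]);
translate([467, 493, 590]) cube([939, 56, 106]);
translate([467, 971, 590]) cube([939, 56, 106]);
translate([411, 549, 590]) cube([56, 422, 106]);
translate([1406, 549, 590]) cube([56, 422, 106]);


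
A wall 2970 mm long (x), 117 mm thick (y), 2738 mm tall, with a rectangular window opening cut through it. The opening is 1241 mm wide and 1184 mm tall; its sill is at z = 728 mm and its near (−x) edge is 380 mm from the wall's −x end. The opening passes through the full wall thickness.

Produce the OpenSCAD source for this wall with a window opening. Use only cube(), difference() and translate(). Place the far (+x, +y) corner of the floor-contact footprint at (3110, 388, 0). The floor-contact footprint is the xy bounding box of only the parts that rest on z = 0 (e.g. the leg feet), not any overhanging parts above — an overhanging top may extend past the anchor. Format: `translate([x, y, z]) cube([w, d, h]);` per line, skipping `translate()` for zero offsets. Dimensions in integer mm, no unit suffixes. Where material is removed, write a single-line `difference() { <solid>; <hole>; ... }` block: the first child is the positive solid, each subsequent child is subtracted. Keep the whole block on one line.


difference() { translate([140, 271, 0]) cube([2970, 117, 2738]); translate([520, 271, 728]) cube([1241, 117, 1184]); }


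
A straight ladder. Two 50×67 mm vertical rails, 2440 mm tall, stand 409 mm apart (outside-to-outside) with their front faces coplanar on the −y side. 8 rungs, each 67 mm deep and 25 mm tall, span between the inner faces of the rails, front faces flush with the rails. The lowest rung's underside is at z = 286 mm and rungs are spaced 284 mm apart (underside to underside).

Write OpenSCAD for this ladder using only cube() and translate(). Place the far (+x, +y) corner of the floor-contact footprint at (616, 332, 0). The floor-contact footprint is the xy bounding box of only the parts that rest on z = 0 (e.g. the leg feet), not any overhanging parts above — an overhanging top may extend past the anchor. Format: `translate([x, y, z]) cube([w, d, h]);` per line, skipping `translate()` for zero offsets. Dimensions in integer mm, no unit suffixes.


translate([207, 265, 0]) cube([50, 67, 2440]);
translate([566, 265, 0]) cube([50, 67, 2440]);
translate([257, 265, 286]) cube([309, 67, 25]);
translate([257, 265, 570]) cube([309, 67, 25]);
translate([257, 265, 854]) cube([309, 67, 25]);
translate([257, 265, 1138]) cube([309, 67, 25]);
translate([257, 265, 1422]) cube([309, 67, 25]);
translate([257, 265, 1706]) cube([309, 67, 25]);
translate([257, 265, 1990]) cube([309, 67, 25]);
translate([257, 265, 2274]) cube([309, 67, 25]);


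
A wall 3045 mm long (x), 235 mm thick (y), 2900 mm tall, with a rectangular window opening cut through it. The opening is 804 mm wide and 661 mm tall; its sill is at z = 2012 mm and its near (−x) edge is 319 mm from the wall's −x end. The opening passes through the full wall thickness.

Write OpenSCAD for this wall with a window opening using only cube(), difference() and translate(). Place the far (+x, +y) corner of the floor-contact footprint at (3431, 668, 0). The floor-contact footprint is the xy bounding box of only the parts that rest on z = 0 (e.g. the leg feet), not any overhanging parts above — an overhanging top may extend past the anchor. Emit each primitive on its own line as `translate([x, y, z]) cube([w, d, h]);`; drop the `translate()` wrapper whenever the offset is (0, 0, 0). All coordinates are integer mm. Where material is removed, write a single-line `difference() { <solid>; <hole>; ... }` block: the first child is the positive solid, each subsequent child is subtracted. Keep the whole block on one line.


difference() { translate([386, 433, 0]) cube([3045, 235, 2900]); translate([705, 433, 2012]) cube([804, 235, 661]); }


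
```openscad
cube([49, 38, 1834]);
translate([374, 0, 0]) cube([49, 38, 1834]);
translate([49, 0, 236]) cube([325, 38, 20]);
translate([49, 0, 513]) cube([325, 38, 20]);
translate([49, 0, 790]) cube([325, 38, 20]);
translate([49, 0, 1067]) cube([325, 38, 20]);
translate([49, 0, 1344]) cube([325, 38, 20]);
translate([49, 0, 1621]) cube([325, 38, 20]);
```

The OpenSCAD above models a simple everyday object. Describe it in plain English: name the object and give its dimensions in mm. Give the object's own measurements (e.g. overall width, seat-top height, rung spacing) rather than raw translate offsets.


A straight ladder. Two 49×38 mm vertical rails, 1834 mm tall, stand 423 mm apart (outside-to-outside) with their front faces coplanar on the −y side. 6 rungs, each 38 mm deep and 20 mm tall, span between the inner faces of the rails, front faces flush with the rails. The lowest rung's underside is at z = 236 mm and rungs are spaced 277 mm apart (underside to underside).


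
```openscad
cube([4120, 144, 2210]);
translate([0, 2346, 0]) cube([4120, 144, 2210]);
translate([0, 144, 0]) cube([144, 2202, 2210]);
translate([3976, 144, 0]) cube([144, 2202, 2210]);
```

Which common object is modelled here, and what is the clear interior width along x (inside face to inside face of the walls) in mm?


A house (or room) frame. The interior width is 3832 mm.

Four 2210 mm walls enclosing a rectangle with no floor or roof — a room or house frame. Outside width is 4120 mm and wall thickness is 144 mm, so the interior width is 4120 − 2 × 144 = 3832 mm.


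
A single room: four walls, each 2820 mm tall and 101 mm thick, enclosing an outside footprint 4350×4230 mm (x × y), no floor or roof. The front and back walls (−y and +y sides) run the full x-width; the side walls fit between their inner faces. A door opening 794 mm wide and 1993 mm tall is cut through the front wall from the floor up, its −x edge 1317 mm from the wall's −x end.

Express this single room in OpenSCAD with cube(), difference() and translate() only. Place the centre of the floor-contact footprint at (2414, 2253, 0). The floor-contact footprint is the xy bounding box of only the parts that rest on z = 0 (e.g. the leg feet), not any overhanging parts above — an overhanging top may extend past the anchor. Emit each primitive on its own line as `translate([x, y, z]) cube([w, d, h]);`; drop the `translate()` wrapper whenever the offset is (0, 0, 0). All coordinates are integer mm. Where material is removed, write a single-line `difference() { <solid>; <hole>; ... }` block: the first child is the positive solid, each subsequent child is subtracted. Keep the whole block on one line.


difference() { translate([239, 138, 0]) cube([4350, 101, 2820]); translate([1556, 138, 0]) cube([794, 101, 1993]); }
translate([239, 4267, 0]) cube([4350, 101, 2820]);
translate([239, 239, 0]) cube([101, 4028, 2820]);
translate([4488, 239, 0]) cube([101, 4028, 2820]);


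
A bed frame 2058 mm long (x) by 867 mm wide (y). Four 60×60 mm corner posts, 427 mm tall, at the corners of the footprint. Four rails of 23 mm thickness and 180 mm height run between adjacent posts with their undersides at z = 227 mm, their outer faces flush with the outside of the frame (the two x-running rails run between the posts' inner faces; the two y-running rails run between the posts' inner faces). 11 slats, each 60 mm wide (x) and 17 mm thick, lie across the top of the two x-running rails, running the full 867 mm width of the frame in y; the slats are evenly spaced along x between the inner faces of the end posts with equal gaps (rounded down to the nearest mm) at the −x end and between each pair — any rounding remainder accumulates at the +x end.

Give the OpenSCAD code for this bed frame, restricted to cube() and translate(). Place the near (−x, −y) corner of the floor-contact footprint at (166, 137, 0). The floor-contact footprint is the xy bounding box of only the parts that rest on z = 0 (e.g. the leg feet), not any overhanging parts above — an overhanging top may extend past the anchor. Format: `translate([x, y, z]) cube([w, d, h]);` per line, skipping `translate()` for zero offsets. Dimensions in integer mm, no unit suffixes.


// slat z = rail_z + rail_h = 227 + 180 = 407
// slat gap = ⌊(1938 − 11·60) / 12⌋ = 106
translate([166, 137, 0]) cube([60, 60, 427]);
translate([166, 944, 0]) cube([60, 60, 427]);
translate([2164, 137, 0]) cube([60, 60, 427]);
translate([2164, 944, 0]) cube([60, 60, 427]);
translate([226, 137, 227]) cube([1938, 23, 180]);
translate([226, 981, 227]) cube([1938, 23, 180]);
translate([166, 197, 227]) cube([23, 747, 180]);
translate([2201, 197, 227]) cube([23, 747, 180]);
translate([332, 137, 407]) cube([60, 867, 17]);
translate([498, 137, 407]) cube([60, 867, 17]);
translate([664, 137, 407]) cube([60, 867, 17]);
translate([830, 137, 407]) cube([60, 867, 17]);
translate([996, 137, 407]) cube([60, 867, 17]);
translate([1162, 137, 407]) cube([60, 867, 17]);
translate([1328, 137, 407]) cube([60, 867, 17]);
translate([1494, 137, 407]) cube([60, 867, 17]);
translate([1660, 137, 407]) cube([60, 867, 17]);
translate([1826, 137, 407]) cube([60, 867, 17]);
translate([1992, 137, 407]) cube([60, 867, 17]);


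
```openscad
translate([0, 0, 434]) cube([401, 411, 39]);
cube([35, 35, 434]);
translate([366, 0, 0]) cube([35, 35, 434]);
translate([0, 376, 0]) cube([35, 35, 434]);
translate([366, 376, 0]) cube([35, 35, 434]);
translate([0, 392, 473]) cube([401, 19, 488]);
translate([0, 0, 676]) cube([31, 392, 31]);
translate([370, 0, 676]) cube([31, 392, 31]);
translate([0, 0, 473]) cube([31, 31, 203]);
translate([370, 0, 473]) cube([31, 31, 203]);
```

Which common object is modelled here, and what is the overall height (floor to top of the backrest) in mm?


A chair. The overall height is 961 mm.

A slab on four corner posts with a tall panel at the back — a chair. The seat slab sits at z = 434 with thickness 39, and the 488 mm backrest starts at the seat top, so the overall height is 434 + 39 + 488 = 961 mm.


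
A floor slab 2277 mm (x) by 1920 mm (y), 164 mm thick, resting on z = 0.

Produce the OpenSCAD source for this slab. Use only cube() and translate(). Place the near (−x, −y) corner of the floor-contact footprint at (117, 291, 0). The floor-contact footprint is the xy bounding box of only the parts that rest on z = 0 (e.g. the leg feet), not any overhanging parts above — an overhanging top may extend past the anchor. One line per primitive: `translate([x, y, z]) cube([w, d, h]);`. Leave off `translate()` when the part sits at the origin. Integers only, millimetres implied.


translate([117, 291, 0]) cube([2277, 1920, 164]);


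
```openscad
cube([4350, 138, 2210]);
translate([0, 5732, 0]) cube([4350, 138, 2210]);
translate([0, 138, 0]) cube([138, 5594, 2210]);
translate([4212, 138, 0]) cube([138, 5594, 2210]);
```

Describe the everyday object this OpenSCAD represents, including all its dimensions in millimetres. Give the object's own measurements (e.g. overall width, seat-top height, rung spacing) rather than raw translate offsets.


The wall frame of a small rectangular building: four walls, each 2210 mm tall and 138 mm thick, enclosing a footprint 4350 mm (x) by 5870 mm (y) outside-to-outside, with no floor or roof. The front and back walls (the −y and +y sides) span the full width; the two side walls fit between them.


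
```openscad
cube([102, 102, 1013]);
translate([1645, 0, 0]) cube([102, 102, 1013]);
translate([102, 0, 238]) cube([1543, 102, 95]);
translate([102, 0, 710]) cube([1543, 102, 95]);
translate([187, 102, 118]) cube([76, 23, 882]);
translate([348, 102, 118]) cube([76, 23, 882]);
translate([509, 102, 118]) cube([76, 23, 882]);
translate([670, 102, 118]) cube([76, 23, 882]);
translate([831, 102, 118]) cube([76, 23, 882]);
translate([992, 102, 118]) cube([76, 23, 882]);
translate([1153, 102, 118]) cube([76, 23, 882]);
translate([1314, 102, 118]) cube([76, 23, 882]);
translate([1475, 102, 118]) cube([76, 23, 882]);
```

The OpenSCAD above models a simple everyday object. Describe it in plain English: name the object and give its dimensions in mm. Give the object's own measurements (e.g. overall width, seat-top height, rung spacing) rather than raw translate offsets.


A fence section. Two 102×102 mm posts, 1013 mm tall, stand on the floor with a clear span of 1543 mm between their inner faces. Two horizontal rails of 102×95 mm section span the gap between the posts with their undersides at z = 238 mm and z = 710 mm, flush with the posts' −y face. 9 pickets, each 76 mm wide, 23 mm thick and 882 mm tall, are fixed to the +y face of the rails with their bottoms at z = 118 mm, spaced across the span with a 85 mm gap after the −x post and between neighbouring pickets, with 94 mm left before the +x post.
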